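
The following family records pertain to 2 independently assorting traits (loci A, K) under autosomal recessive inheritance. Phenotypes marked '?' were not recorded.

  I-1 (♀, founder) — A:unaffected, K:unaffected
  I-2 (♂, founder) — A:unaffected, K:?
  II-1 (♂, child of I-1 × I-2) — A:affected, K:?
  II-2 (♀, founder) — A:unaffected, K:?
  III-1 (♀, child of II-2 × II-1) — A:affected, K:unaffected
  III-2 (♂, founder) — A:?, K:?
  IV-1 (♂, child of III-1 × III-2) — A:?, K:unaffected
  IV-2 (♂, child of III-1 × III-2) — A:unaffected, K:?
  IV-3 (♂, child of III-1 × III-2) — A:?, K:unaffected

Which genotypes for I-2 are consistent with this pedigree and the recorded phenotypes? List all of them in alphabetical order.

I-2 ∈ {Aa KK, Aa Kk, Aa kk}

A/I-1 un ·: Aa
A/I-2 un ·: Aa
A/II-1 aff I-1×I-2: aa
A/II-2 un ·: Aa
A/III-1 aff II-2×II-1: aa
A/III-2 ? ·: AA|Aa
A/IV-1 ? III-1×III-2: Aa|aa
A/IV-2 un III-1×III-2: Aa
A/IV-3 ? III-1×III-2: Aa|aa
⇒ A over [I-1,I-2,II-1,II-2,III-1,III-2,IV-1,IV-2,IV-3]: 5 consistent
K/I-1 un ·: KK|Kk
K/I-2 ? ·: KK|Kk|kk
K/II-1 ? I-1×I-2: KK|Kk|kk
K/II-2 ? ·: KK|Kk|kk
K/III-1 un II-2×II-1: KK|Kk
K/III-2 ? ·: KK|Kk|kk
K/IV-1 un III-1×III-2: KK|Kk
K/IV-2 ? III-1×III-2: KK|Kk|kk
K/IV-3 un III-1×III-2: KK|Kk
⇒ K over [I-1,I-2,II-1,II-2,III-1,III-2,IV-1,IV-2,IV-3]: 774 consistent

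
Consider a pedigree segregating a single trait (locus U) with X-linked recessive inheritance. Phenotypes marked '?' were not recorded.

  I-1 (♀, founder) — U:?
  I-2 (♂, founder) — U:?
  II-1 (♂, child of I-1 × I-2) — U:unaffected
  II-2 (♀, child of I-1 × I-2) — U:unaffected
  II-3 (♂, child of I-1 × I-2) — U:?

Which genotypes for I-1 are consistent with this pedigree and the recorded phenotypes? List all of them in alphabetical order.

U/I-1 ? ·: X^UX^U|X^UX^u
U/I-2 ? ·: X^UY|X^uY
U/II-1 un I-1×I-2: X^UY
U/II-2 un I-1×I-2: X^UX^U|X^UX^u
U/II-3 ? I-1×I-2: X^UY|X^uY
⇒ U over [I-1,I-2,II-1,II-2,II-3]: 8 consistent

I-1 ∈ {X^UX^U, X^UX^u}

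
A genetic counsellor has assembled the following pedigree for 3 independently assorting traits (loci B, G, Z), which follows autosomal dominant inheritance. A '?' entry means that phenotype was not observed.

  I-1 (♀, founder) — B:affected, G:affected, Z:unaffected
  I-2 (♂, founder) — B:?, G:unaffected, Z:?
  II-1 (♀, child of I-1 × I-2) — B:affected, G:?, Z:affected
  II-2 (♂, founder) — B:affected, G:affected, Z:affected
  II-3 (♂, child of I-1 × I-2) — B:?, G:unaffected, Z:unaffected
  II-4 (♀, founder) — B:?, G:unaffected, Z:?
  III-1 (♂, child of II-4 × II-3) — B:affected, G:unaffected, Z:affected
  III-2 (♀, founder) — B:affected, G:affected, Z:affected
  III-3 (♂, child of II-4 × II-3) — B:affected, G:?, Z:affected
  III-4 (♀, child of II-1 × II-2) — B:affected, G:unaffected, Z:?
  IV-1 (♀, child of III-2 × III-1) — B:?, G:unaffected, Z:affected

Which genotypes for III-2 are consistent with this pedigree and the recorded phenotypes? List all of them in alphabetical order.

III-2 ∈ {BB Gg ZZ, BB Gg Zz, Bb Gg ZZ, Bb Gg Zz}

B/I-1 aff ·: Bb|BB
B/I-2 ? ·: bb|Bb|BB
B/II-1 aff I-1×I-2: Bb|BB
B/II-2 aff ·: Bb|BB
B/II-3 ? I-1×I-2: bb|Bb|BB
B/II-4 ? ·: bb|Bb|BB
B/III-1 aff II-4×II-3: Bb|BB
B/III-2 aff ·: Bb|BB
B/III-3 aff II-4×II-3: Bb|BB
B/III-4 aff II-1×II-2: Bb|BB
B/IV-1 ? III-2×III-1: bb|Bb|BB
⇒ B over [I-1,I-2,II-1,II-2,II-3,II-4,III-1,III-2,III-3,III-4,IV-1]: 1759 consistent
G/I-1 aff ·: Gg
G/I-2 un ·: gg
G/II-1 ? I-1×I-2: gg|Gg
G/II-2 aff ·: Gg
G/II-3 un I-1×I-2: gg
G/II-4 un ·: gg
G/III-1 un II-4×II-3: gg
G/III-2 aff ·: Gg
G/III-3 ? II-4×II-3: gg
G/III-4 un II-1×II-2: gg
G/IV-1 un III-2×III-1: gg
⇒ G over [I-1,I-2,II-1,II-2,II-3,II-4,III-1,III-2,III-3,III-4,IV-1]: 2 consistent
Z/I-1 un ·: zz
Z/I-2 ? ·: Zz
Z/II-1 aff I-1×I-2: Zz
Z/II-2 aff ·: Zz|ZZ
Z/II-3 un I-1×I-2: zz
Z/II-4 ? ·: Zz|ZZ
Z/III-1 aff II-4×II-3: Zz
Z/III-2 aff ·: Zz|ZZ
Z/III-3 aff II-4×II-3: Zz
Z/III-4 ? II-1×II-2: zz|Zz|ZZ
Z/IV-1 aff III-2×III-1: Zz|ZZ
⇒ Z over [I-1,I-2,II-1,II-2,II-3,II-4,III-1,III-2,III-3,III-4,IV-1]: 40 consistent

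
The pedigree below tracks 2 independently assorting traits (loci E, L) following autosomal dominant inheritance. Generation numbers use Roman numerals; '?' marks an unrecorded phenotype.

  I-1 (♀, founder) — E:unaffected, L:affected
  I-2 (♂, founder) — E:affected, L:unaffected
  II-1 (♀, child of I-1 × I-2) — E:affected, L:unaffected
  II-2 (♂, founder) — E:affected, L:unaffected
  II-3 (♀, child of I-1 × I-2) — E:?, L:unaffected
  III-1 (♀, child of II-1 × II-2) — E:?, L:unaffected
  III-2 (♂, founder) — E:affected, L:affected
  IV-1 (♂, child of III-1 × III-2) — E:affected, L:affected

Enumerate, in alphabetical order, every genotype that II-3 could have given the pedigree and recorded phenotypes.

E/I-1 un ·: ee
E/I-2 aff ·: Ee|EE
E/II-1 aff I-1×I-2: Ee
E/II-2 aff ·: Ee|EE
E/II-3 ? I-1×I-2: ee|Ee
E/III-1 ? II-1×II-2: ee|Ee|EE
E/III-2 aff ·: Ee|EE
E/IV-1 aff III-1×III-2: Ee|EE
⇒ E over [I-1,I-2,II-1,II-2,II-3,III-1,III-2,IV-1]: 48 consistent
L/I-1 aff ·: Ll
L/I-2 un ·: ll
L/II-1 un I-1×I-2: ll
L/II-2 un ·: ll
L/II-3 un I-1×I-2: ll
L/III-1 un II-1×II-2: ll
L/III-2 aff ·: Ll|LL
L/IV-1 aff III-1×III-2: Ll
⇒ L over [I-1,I-2,II-1,II-2,II-3,III-1,III-2,IV-1]: 2 consistent

II-3 ∈ {Ee ll, ee ll}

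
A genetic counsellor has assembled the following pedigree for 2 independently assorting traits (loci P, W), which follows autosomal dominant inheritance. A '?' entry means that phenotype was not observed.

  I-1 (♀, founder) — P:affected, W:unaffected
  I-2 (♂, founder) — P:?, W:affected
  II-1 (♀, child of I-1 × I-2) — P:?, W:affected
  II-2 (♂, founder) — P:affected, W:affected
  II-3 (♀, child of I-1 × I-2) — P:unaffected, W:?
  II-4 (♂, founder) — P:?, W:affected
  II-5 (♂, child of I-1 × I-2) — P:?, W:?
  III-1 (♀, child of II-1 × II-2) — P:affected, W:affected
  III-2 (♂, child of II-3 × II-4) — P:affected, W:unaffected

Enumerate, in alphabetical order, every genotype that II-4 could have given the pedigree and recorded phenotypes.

P/I-1 aff ·: Pp
P/I-2 ? ·: pp|Pp
P/II-1 ? I-1×I-2: pp|Pp|PP
P/II-2 aff ·: Pp|PP
P/II-3 un I-1×I-2: pp
P/II-4 ? ·: Pp|PP
P/II-5 ? I-1×I-2: pp|Pp|PP
P/III-1 aff II-1×II-2: Pp|PP
P/III-2 aff II-3×II-4: Pp
⇒ P over [I-1,I-2,II-1,II-2,II-3,II-4,II-5,III-1,III-2]: 78 consistent
W/I-1 un ·: ww
W/I-2 aff ·: Ww|WW
W/II-1 aff I-1×I-2: Ww
W/II-2 aff ·: Ww|WW
W/II-3 ? I-1×I-2: ww|Ww
W/II-4 aff ·: Ww
W/II-5 ? I-1×I-2: ww|Ww
W/III-1 aff II-1×II-2: Ww|WW
W/III-2 un II-3×II-4: ww
⇒ W over [I-1,I-2,II-1,II-2,II-3,II-4,II-5,III-1,III-2]: 20 consistent

II-4 ∈ {PP Ww, Pp Ww}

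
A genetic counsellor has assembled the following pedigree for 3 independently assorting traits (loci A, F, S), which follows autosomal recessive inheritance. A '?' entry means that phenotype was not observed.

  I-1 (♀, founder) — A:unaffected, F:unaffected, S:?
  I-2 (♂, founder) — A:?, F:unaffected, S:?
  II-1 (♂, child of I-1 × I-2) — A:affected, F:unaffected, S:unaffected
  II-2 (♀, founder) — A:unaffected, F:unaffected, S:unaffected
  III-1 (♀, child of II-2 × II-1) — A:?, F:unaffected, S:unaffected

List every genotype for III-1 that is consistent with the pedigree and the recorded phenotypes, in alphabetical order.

III-1 ∈ {Aa FF SS, Aa FF Ss, Aa Ff SS, Aa Ff Ss, aa FF SS, aa FF Ss, aa Ff SS, aa Ff Ss}

A/I-1 un ·: Aa
A/I-2 ? ·: Aa|aa
A/II-1 aff I-1×I-2: aa
A/II-2 un ·: AA|Aa
A/III-1 ? II-2×II-1: Aa|aa
⇒ A over [I-1,I-2,II-1,II-2,III-1]: 6 consistent
F/I-1 un ·: FF|Ff
F/I-2 un ·: FF|Ff
F/II-1 un I-1×I-2: FF|Ff
F/II-2 un ·: FF|Ff
F/III-1 un II-2×II-1: FF|Ff
⇒ F over [I-1,I-2,II-1,II-2,III-1]: 24 consistent
S/I-1 ? ·: SS|Ss|ss
S/I-2 ? ·: SS|Ss|ss
S/II-1 un I-1×I-2: SS|Ss
S/II-2 un ·: SS|Ss
S/III-1 un II-2×II-1: SS|Ss
⇒ S over [I-1,I-2,II-1,II-2,III-1]: 40 consistent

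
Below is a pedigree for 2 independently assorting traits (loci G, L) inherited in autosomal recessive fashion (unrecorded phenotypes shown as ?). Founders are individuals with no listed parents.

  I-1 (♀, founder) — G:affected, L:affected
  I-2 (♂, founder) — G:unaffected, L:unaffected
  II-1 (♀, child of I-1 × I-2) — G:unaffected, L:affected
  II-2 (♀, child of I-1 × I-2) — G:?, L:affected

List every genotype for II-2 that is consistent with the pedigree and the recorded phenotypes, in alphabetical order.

G/I-1 aff ·: gg
G/I-2 un ·: GG|Gg
G/II-1 un I-1×I-2: Gg
G/II-2 ? I-1×I-2: Gg|gg
⇒ G over [I-1,I-2,II-1,II-2]: 3 consistent
L/I-1 aff ·: ll
L/I-2 un ·: Ll
L/II-1 aff I-1×I-2: ll
L/II-2 aff I-1×I-2: ll
⇒ L over [I-1,I-2,II-1,II-2]: 1 consistent

II-2 ∈ {Gg ll, gg ll}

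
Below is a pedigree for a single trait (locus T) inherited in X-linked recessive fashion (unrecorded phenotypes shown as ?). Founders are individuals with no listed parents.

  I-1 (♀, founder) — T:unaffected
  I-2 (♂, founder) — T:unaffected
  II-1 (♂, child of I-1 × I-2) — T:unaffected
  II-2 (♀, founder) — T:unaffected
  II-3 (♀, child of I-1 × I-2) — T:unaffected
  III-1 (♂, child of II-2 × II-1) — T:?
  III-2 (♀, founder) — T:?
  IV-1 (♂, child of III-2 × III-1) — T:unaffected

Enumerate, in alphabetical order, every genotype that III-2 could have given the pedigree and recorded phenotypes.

III-2 ∈ {X^TX^T, X^TX^t}

T/I-1 un ·: X^TX^T|X^TX^t
T/I-2 un ·: X^TY
T/II-1 un I-1×I-2: X^TY
T/II-2 un ·: X^TX^T|X^TX^t
T/II-3 un I-1×I-2: X^TX^T|X^TX^t
T/III-1 ? II-2×II-1: X^TY|X^tY
T/III-2 ? ·: X^TX^T|X^TX^t
T/IV-1 un III-2×III-1: X^TY
⇒ T over [I-1,I-2,II-1,II-2,II-3,III-1,III-2,IV-1]: 18 consistent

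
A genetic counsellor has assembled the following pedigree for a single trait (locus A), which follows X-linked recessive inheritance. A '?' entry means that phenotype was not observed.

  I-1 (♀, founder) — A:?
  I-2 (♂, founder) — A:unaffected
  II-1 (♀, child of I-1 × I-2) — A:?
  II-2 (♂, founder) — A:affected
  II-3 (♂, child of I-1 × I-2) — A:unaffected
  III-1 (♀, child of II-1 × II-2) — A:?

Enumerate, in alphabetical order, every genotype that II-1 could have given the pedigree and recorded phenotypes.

II-1 ∈ {X^AX^A, X^AX^a}

A/I-1 ? ·: X^AX^A|X^AX^a
A/I-2 un ·: X^AY
A/II-1 ? I-1×I-2: X^AX^A|X^AX^a
A/II-2 aff ·: X^aY
A/II-3 un I-1×I-2: X^AY
A/III-1 ? II-1×II-2: X^AX^a|X^aX^a
⇒ A over [I-1,I-2,II-1,II-2,II-3,III-1]: 4 consistent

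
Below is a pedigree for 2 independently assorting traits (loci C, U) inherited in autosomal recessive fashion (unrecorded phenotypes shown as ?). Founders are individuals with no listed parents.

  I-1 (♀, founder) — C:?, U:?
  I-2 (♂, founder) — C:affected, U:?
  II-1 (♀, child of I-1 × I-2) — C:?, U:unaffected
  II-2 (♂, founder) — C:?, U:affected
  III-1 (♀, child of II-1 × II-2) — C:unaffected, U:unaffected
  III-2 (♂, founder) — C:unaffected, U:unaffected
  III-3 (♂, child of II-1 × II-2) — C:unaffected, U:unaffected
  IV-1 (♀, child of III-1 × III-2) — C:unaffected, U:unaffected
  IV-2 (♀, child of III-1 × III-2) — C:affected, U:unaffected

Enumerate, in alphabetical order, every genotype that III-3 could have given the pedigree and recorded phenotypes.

III-3 ∈ {CC Uu, Cc Uu}

C/I-1 ? ·: CC|Cc|cc
C/I-2 aff ·: cc
C/II-1 ? I-1×I-2: Cc|cc
C/II-2 ? ·: CC|Cc|cc
C/III-1 un II-1×II-2: Cc
C/III-2 un ·: Cc
C/III-3 un II-1×II-2: CC|Cc
C/IV-1 un III-1×III-2: CC|Cc
C/IV-2 aff III-1×III-2: cc
⇒ C over [I-1,I-2,II-1,II-2,III-1,III-2,III-3,IV-1,IV-2]: 28 consistent
U/I-1 ? ·: UU|Uu|uu
U/I-2 ? ·: UU|Uu|uu
U/II-1 un I-1×I-2: UU|Uu
U/II-2 aff ·: uu
U/III-1 un II-1×II-2: Uu
U/III-2 un ·: UU|Uu
U/III-3 un II-1×II-2: Uu
U/IV-1 un III-1×III-2: UU|Uu
U/IV-2 un III-1×III-2: UU|Uu
⇒ U over [I-1,I-2,II-1,II-2,III-1,III-2,III-3,IV-1,IV-2]: 88 consistent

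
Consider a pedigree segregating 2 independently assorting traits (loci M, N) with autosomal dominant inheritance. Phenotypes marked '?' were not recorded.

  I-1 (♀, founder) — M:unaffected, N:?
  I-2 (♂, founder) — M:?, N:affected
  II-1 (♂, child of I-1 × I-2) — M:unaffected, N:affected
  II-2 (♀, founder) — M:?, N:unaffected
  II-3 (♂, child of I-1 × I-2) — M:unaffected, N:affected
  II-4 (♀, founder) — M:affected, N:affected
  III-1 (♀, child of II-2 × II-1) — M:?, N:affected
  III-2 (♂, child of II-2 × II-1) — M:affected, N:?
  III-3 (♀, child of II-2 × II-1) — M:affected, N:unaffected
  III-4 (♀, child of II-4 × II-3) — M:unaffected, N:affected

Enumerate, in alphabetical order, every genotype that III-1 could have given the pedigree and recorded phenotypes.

III-1 ∈ {Mm Nn, mm Nn}

M/I-1 un ·: mm
M/I-2 ? ·: mm|Mm
M/II-1 un I-1×I-2: mm
M/II-2 ? ·: Mm|MM
M/II-3 un I-1×I-2: mm
M/II-4 aff ·: Mm
M/III-1 ? II-2×II-1: mm|Mm
M/III-2 aff II-2×II-1: Mm
M/III-3 aff II-2×II-1: Mm
M/III-4 un II-4×II-3: mm
⇒ M over [I-1,I-2,II-1,II-2,II-3,II-4,III-1,III-2,III-3,III-4]: 6 consistent
N/I-1 ? ·: nn|Nn|NN
N/I-2 aff ·: Nn|NN
N/II-1 aff I-1×I-2: Nn
N/II-2 un ·: nn
N/II-3 aff I-1×I-2: Nn|NN
N/II-4 aff ·: Nn|NN
N/III-1 aff II-2×II-1: Nn
N/III-2 ? II-2×II-1: nn|Nn
N/III-3 un II-2×II-1: nn
N/III-4 aff II-4×II-3: Nn|NN
⇒ N over [I-1,I-2,II-1,II-2,II-3,II-4,III-1,III-2,III-3,III-4]: 58 consistent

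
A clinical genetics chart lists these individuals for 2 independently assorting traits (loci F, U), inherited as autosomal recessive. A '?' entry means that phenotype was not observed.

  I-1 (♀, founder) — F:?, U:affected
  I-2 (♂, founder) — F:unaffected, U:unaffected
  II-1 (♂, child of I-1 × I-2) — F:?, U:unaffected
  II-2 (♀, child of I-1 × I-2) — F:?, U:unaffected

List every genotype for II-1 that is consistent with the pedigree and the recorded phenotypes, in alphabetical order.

II-1 ∈ {FF Uu, Ff Uu, ff Uu}

F/I-1 ? ·: FF|Ff|ff
F/I-2 un ·: FF|Ff
F/II-1 ? I-1×I-2: FF|Ff|ff
F/II-2 ? I-1×I-2: FF|Ff|ff
⇒ F over [I-1,I-2,II-1,II-2]: 23 consistent
U/I-1 aff ·: uu
U/I-2 un ·: UU|Uu
U/II-1 un I-1×I-2: Uu
U/II-2 un I-1×I-2: Uu
⇒ U over [I-1,I-2,II-1,II-2]: 2 consistent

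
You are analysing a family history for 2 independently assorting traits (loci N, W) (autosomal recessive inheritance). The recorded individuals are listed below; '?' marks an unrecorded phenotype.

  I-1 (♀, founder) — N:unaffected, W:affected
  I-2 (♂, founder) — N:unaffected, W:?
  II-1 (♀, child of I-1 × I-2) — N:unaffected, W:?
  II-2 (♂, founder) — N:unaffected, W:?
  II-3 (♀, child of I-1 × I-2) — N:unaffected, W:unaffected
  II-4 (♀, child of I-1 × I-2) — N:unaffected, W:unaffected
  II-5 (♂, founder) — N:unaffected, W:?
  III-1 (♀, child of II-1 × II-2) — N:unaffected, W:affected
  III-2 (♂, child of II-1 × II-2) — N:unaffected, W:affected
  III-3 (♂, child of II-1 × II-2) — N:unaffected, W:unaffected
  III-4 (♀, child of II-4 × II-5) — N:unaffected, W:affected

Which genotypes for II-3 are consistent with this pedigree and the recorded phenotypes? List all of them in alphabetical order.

N/I-1 un ·: NN|Nn
N/I-2 un ·: NN|Nn
N/II-1 un I-1×I-2: NN|Nn
N/II-2 un ·: NN|Nn
N/II-3 un I-1×I-2: NN|Nn
N/II-4 un I-1×I-2: NN|Nn
N/II-5 un ·: NN|Nn
N/III-1 un II-1×II-2: NN|Nn
N/III-2 un II-1×II-2: NN|Nn
N/III-3 un II-1×II-2: NN|Nn
N/III-4 un II-4×II-5: NN|Nn
⇒ N over [I-1,I-2,II-1,II-2,II-3,II-4,II-5,III-1,III-2,III-3,III-4]: 1077 consistent
W/I-1 aff ·: ww
W/I-2 ? ·: WW|Ww
W/II-1 ? I-1×I-2: Ww|ww
W/II-2 ? ·: Ww|ww
W/II-3 un I-1×I-2: Ww
W/II-4 un I-1×I-2: Ww
W/II-5 ? ·: Ww|ww
W/III-1 aff II-1×II-2: ww
W/III-2 aff II-1×II-2: ww
W/III-3 un II-1×II-2: WW|Ww
W/III-4 aff II-4×II-5: ww
⇒ W over [I-1,I-2,II-1,II-2,II-3,II-4,II-5,III-1,III-2,III-3,III-4]: 14 consistent

II-3 ∈ {NN Ww, Nn Ww}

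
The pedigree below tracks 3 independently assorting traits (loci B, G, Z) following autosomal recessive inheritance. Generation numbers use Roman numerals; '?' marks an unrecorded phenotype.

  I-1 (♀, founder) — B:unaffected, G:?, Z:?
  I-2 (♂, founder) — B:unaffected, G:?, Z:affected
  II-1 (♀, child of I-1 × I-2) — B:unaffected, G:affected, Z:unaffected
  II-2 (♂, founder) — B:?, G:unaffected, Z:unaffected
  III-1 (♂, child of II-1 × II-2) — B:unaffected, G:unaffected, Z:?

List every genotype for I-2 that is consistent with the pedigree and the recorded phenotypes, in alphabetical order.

I-2 ∈ {BB Gg zz, BB gg zz, Bb Gg zz, Bb gg zz}

B/I-1 un ·: BB|Bb
B/I-2 un ·: BB|Bb
B/II-1 un I-1×I-2: BB|Bb
B/II-2 ? ·: BB|Bb|bb
B/III-1 un II-1×II-2: BB|Bb
⇒ B over [I-1,I-2,II-1,II-2,III-1]: 31 consistent
G/I-1 ? ·: Gg|gg
G/I-2 ? ·: Gg|gg
G/II-1 aff I-1×I-2: gg
G/II-2 un ·: GG|Gg
G/III-1 un II-1×II-2: Gg
⇒ G over [I-1,I-2,II-1,II-2,III-1]: 8 consistent
Z/I-1 ? ·: ZZ|Zz
Z/I-2 aff ·: zz
Z/II-1 un I-1×I-2: Zz
Z/II-2 un ·: ZZ|Zz
Z/III-1 ? II-1×II-2: ZZ|Zz|zz
⇒ Z over [I-1,I-2,II-1,II-2,III-1]: 10 consistent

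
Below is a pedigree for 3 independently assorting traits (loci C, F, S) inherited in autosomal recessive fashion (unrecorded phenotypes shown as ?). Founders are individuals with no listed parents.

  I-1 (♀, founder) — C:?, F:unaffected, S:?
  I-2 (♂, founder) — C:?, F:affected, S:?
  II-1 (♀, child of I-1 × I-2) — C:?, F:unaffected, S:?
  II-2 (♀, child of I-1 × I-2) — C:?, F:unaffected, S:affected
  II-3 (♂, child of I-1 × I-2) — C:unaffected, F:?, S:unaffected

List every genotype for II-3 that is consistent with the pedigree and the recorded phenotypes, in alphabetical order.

II-3 ∈ {CC Ff SS, CC Ff Ss, CC ff SS, CC ff Ss, Cc Ff SS, Cc Ff Ss, Cc ff SS, Cc ff Ss}

C/I-1 ? ·: CC|Cc|cc
C/I-2 ? ·: CC|Cc|cc
C/II-1 ? I-1×I-2: CC|Cc|cc
C/II-2 ? I-1×I-2: CC|Cc|cc
C/II-3 un I-1×I-2: CC|Cc
⇒ C over [I-1,I-2,II-1,II-2,II-3]: 45 consistent
F/I-1 un ·: FF|Ff
F/I-2 aff ·: ff
F/II-1 un I-1×I-2: Ff
F/II-2 un I-1×I-2: Ff
F/II-3 ? I-1×I-2: Ff|ff
⇒ F over [I-1,I-2,II-1,II-2,II-3]: 3 consistent
S/I-1 ? ·: Ss|ss
S/I-2 ? ·: Ss|ss
S/II-1 ? I-1×I-2: SS|Ss|ss
S/II-2 aff I-1×I-2: ss
S/II-3 un I-1×I-2: SS|Ss
⇒ S over [I-1,I-2,II-1,II-2,II-3]: 10 consistent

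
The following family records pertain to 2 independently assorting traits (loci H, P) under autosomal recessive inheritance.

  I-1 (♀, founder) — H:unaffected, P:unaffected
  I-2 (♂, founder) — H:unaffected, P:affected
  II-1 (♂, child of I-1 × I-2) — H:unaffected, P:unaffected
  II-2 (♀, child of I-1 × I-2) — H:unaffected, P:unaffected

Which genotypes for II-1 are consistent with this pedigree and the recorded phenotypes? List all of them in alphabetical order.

H/I-1 un ·: HH|Hh
H/I-2 un ·: HH|Hh
H/II-1 un I-1×I-2: HH|Hh
H/II-2 un I-1×I-2: HH|Hh
⇒ H over [I-1,I-2,II-1,II-2]: 13 consistent
P/I-1 un ·: PP|Pp
P/I-2 aff ·: pp
P/II-1 un I-1×I-2: Pp
P/II-2 un I-1×I-2: Pp
⇒ P over [I-1,I-2,II-1,II-2]: 2 consistent

II-1 ∈ {HH Pp, Hh Pp}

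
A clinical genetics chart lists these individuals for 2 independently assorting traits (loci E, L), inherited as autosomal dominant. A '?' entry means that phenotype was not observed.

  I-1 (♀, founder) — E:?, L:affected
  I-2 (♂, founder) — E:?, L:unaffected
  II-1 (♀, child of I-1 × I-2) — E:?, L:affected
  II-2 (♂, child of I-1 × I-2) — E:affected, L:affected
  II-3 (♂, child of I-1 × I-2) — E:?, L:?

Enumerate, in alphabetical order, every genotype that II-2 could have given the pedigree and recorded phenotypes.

II-2 ∈ {EE Ll, Ee Ll}

E/I-1 ? ·: ee|Ee|EE
E/I-2 ? ·: ee|Ee|EE
E/II-1 ? I-1×I-2: ee|Ee|EE
E/II-2 aff I-1×I-2: Ee|EE
E/II-3 ? I-1×I-2: ee|Ee|EE
⇒ E over [I-1,I-2,II-1,II-2,II-3]: 45 consistent
L/I-1 aff ·: Ll|LL
L/I-2 un ·: ll
L/II-1 aff I-1×I-2: Ll
L/II-2 aff I-1×I-2: Ll
L/II-3 ? I-1×I-2: ll|Ll
⇒ L over [I-1,I-2,II-1,II-2,II-3]: 3 consistent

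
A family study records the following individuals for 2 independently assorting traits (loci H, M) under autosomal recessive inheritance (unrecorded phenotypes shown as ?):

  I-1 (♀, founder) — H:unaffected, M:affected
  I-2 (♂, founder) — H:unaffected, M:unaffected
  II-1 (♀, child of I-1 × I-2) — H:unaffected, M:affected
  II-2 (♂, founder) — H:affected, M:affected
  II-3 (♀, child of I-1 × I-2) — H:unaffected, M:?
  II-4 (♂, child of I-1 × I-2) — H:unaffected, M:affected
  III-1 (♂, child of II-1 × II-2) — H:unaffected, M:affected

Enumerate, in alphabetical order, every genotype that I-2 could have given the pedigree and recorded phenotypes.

H/I-1 un ·: HH|Hh
H/I-2 un ·: HH|Hh
H/II-1 un I-1×I-2: HH|Hh
H/II-2 aff ·: hh
H/II-3 un I-1×I-2: HH|Hh
H/II-4 un I-1×I-2: HH|Hh
H/III-1 un II-1×II-2: Hh
⇒ H over [I-1,I-2,II-1,II-2,II-3,II-4,III-1]: 25 consistent
M/I-1 aff ·: mm
M/I-2 un ·: Mm
M/II-1 aff I-1×I-2: mm
M/II-2 aff ·: mm
M/II-3 ? I-1×I-2: Mm|mm
M/II-4 aff I-1×I-2: mm
M/III-1 aff II-1×II-2: mm
⇒ M over [I-1,I-2,II-1,II-2,II-3,II-4,III-1]: 2 consistent

I-2 ∈ {HH Mm, Hh Mm}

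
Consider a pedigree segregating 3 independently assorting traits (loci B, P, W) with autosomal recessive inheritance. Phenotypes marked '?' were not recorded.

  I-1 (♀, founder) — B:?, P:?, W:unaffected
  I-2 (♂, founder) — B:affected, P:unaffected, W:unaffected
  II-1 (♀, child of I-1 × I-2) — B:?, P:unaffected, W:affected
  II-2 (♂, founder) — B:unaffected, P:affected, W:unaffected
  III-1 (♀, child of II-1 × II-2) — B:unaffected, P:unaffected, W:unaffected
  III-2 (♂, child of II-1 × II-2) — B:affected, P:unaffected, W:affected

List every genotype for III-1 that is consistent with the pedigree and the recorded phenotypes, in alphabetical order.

B/I-1 ? ·: BB|Bb|bb
B/I-2 aff ·: bb
B/II-1 ? I-1×I-2: Bb|bb
B/II-2 un ·: Bb
B/III-1 un II-1×II-2: BB|Bb
B/III-2 aff II-1×II-2: bb
⇒ B over [I-1,I-2,II-1,II-2,III-1,III-2]: 6 consistent
P/I-1 ? ·: PP|Pp|pp
P/I-2 un ·: PP|Pp
P/II-1 un I-1×I-2: PP|Pp
P/II-2 aff ·: pp
P/III-1 un II-1×II-2: Pp
P/III-2 un II-1×II-2: Pp
⇒ P over [I-1,I-2,II-1,II-2,III-1,III-2]: 9 consistent
W/I-1 un ·: Ww
W/I-2 un ·: Ww
W/II-1 aff I-1×I-2: ww
W/II-2 un ·: Ww
W/III-1 un II-1×II-2: Ww
W/III-2 aff II-1×II-2: ww
⇒ W over [I-1,I-2,II-1,II-2,III-1,III-2]: 1 consistent

III-1 ∈ {BB Pp Ww, Bb Pp Ww}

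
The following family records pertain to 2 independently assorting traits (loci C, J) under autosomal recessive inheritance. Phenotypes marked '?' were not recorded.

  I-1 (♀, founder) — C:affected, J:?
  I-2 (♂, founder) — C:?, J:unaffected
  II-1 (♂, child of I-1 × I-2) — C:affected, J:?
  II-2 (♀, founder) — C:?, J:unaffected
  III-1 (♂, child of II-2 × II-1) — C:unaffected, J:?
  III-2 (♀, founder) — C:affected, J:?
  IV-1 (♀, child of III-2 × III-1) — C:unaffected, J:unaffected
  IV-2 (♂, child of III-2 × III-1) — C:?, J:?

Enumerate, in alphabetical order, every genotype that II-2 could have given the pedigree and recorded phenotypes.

C/I-1 aff ·: cc
C/I-2 ? ·: Cc|cc
C/II-1 aff I-1×I-2: cc
C/II-2 ? ·: CC|Cc
C/III-1 un II-2×II-1: Cc
C/III-2 aff ·: cc
C/IV-1 un III-2×III-1: Cc
C/IV-2 ? III-2×III-1: Cc|cc
⇒ C over [I-1,I-2,II-1,II-2,III-1,III-2,IV-1,IV-2]: 8 consistent
J/I-1 ? ·: JJ|Jj|jj
J/I-2 un ·: JJ|Jj
J/II-1 ? I-1×I-2: JJ|Jj|jj
J/II-2 un ·: JJ|Jj
J/III-1 ? II-2×II-1: JJ|Jj|jj
J/III-2 ? ·: JJ|Jj|jj
J/IV-1 un III-2×III-1: JJ|Jj
J/IV-2 ? III-2×III-1: JJ|Jj|jj
⇒ J over [I-1,I-2,II-1,II-2,III-1,III-2,IV-1,IV-2]: 345 consistent

II-2 ∈ {CC JJ, CC Jj, Cc JJ, Cc Jj}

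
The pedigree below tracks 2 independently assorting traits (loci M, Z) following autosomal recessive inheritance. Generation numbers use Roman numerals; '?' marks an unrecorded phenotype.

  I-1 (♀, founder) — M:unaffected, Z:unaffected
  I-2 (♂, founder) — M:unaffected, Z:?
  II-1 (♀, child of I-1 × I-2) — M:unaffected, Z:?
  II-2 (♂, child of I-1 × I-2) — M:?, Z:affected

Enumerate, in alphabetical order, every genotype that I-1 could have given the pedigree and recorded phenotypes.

M/I-1 un ·: MM|Mm
M/I-2 un ·: MM|Mm
M/II-1 un I-1×I-2: MM|Mm
M/II-2 ? I-1×I-2: MM|Mm|mm
⇒ M over [I-1,I-2,II-1,II-2]: 15 consistent
Z/I-1 un ·: Zz
Z/I-2 ? ·: Zz|zz
Z/II-1 ? I-1×I-2: ZZ|Zz|zz
Z/II-2 aff I-1×I-2: zz
⇒ Z over [I-1,I-2,II-1,II-2]: 5 consistent

I-1 ∈ {MM Zz, Mm Zz}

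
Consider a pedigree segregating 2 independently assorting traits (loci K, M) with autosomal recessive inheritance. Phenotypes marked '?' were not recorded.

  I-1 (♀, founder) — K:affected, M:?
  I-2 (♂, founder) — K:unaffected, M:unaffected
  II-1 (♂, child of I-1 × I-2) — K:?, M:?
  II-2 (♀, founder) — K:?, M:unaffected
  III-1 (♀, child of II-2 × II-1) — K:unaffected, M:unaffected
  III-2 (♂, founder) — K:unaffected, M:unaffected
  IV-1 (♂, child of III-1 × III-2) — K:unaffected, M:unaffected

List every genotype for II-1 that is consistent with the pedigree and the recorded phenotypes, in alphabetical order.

K/I-1 aff ·: kk
K/I-2 un ·: KK|Kk
K/II-1 ? I-1×I-2: Kk|kk
K/II-2 ? ·: KK|Kk|kk
K/III-1 un II-2×II-1: KK|Kk
K/III-2 un ·: KK|Kk
K/IV-1 un III-1×III-2: KK|Kk
⇒ K over [I-1,I-2,II-1,II-2,III-1,III-2,IV-1]: 44 consistent
M/I-1 ? ·: MM|Mm|mm
M/I-2 un ·: MM|Mm
M/II-1 ? I-1×I-2: MM|Mm|mm
M/II-2 un ·: MM|Mm
M/III-1 un II-2×II-1: MM|Mm
M/III-2 un ·: MM|Mm
M/IV-1 un III-1×III-2: MM|Mm
⇒ M over [I-1,I-2,II-1,II-2,III-1,III-2,IV-1]: 126 consistent

II-1 ∈ {Kk MM, Kk Mm, Kk mm, kk MM, kk Mm, kk mm}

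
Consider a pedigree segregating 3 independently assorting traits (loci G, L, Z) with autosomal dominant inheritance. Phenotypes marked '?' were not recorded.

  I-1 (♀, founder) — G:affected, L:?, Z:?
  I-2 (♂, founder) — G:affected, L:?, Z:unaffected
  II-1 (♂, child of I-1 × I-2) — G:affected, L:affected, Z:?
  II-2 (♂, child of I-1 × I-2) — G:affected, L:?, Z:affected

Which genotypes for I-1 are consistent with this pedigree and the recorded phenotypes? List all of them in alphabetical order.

G/I-1 aff ·: Gg|GG
G/I-2 aff ·: Gg|GG
G/II-1 aff I-1×I-2: Gg|GG
G/II-2 aff I-1×I-2: Gg|GG
⇒ G over [I-1,I-2,II-1,II-2]: 13 consistent
L/I-1 ? ·: ll|Ll|LL
L/I-2 ? ·: ll|Ll|LL
L/II-1 aff I-1×I-2: Ll|LL
L/II-2 ? I-1×I-2: ll|Ll|LL
⇒ L over [I-1,I-2,II-1,II-2]: 21 consistent
Z/I-1 ? ·: Zz|ZZ
Z/I-2 un ·: zz
Z/II-1 ? I-1×I-2: zz|Zz
Z/II-2 aff I-1×I-2: Zz
⇒ Z over [I-1,I-2,II-1,II-2]: 3 consistent

I-1 ∈ {GG LL ZZ, GG LL Zz, GG Ll ZZ, GG Ll Zz, GG ll ZZ, GG ll Zz, Gg LL ZZ, Gg LL Zz, Gg Ll ZZ, Gg Ll Zz, Gg ll ZZ, Gg ll Zz}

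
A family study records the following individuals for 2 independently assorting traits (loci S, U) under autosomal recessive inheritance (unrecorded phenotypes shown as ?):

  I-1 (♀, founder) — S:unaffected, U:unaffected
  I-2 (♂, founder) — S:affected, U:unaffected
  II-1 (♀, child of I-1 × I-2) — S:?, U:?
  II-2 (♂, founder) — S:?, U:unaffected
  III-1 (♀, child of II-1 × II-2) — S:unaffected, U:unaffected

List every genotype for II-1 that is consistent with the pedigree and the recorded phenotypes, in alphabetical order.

II-1 ∈ {Ss UU, Ss Uu, Ss uu, ss UU, ss Uu, ss uu}

S/I-1 un ·: SS|Ss
S/I-2 aff ·: ss
S/II-1 ? I-1×I-2: Ss|ss
S/II-2 ? ·: SS|Ss|ss
S/III-1 un II-1×II-2: SS|Ss
⇒ S over [I-1,I-2,II-1,II-2,III-1]: 12 consistent
U/I-1 un ·: UU|Uu
U/I-2 un ·: UU|Uu
U/II-1 ? I-1×I-2: UU|Uu|uu
U/II-2 un ·: UU|Uu
U/III-1 un II-1×II-2: UU|Uu
⇒ U over [I-1,I-2,II-1,II-2,III-1]: 26 consistent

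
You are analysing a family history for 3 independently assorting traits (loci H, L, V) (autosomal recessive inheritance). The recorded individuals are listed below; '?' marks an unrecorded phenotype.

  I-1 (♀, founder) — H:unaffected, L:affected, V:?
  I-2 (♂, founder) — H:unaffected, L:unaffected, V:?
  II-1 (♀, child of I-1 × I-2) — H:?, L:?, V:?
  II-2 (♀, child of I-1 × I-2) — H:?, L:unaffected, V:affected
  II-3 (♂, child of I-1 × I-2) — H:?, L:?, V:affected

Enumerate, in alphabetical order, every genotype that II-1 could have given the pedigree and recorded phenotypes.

H/I-1 un ·: HH|Hh
H/I-2 un ·: HH|Hh
H/II-1 ? I-1×I-2: HH|Hh|hh
H/II-2 ? I-1×I-2: HH|Hh|hh
H/II-3 ? I-1×I-2: HH|Hh|hh
⇒ H over [I-1,I-2,II-1,II-2,II-3]: 44 consistent
L/I-1 aff ·: ll
L/I-2 un ·: LL|Ll
L/II-1 ? I-1×I-2: Ll|ll
L/II-2 un I-1×I-2: Ll
L/II-3 ? I-1×I-2: Ll|ll
⇒ L over [I-1,I-2,II-1,II-2,II-3]: 5 consistent
V/I-1 ? ·: Vv|vv
V/I-2 ? ·: Vv|vv
V/II-1 ? I-1×I-2: VV|Vv|vv
V/II-2 aff I-1×I-2: vv
V/II-3 aff I-1×I-2: vv
⇒ V over [I-1,I-2,II-1,II-2,II-3]: 8 consistent

II-1 ∈ {HH Ll VV, HH Ll Vv, HH Ll vv, HH ll VV, HH ll Vv, HH ll vv, Hh Ll VV, Hh Ll Vv, Hh Ll vv, Hh ll VV, Hh ll Vv, Hh ll vv, hh Ll VV, hh Ll Vv, hh Ll vv, hh ll VV, hh ll Vv, hh ll vv}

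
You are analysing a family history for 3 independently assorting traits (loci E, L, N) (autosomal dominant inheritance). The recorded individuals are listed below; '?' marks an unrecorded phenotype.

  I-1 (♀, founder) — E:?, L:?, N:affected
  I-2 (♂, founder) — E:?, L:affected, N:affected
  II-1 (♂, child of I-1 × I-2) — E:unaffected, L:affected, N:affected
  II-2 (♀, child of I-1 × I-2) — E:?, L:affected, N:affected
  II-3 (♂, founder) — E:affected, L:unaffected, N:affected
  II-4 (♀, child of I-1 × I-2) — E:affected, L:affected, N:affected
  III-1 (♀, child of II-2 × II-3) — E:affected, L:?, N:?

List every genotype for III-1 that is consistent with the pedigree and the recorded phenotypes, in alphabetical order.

E/I-1 ? ·: ee|Ee
E/I-2 ? ·: ee|Ee
E/II-1 un I-1×I-2: ee
E/II-2 ? I-1×I-2: ee|Ee|EE
E/II-3 aff ·: Ee|EE
E/II-4 aff I-1×I-2: Ee|EE
E/III-1 aff II-2×II-3: Ee|EE
⇒ E over [I-1,I-2,II-1,II-2,II-3,II-4,III-1]: 30 consistent
L/I-1 ? ·: ll|Ll|LL
L/I-2 aff ·: Ll|LL
L/II-1 aff I-1×I-2: Ll|LL
L/II-2 aff I-1×I-2: Ll|LL
L/II-3 un ·: ll
L/II-4 aff I-1×I-2: Ll|LL
L/III-1 ? II-2×II-3: ll|Ll
⇒ L over [I-1,I-2,II-1,II-2,II-3,II-4,III-1]: 41 consistent
N/I-1 aff ·: Nn|NN
N/I-2 aff ·: Nn|NN
N/II-1 aff I-1×I-2: Nn|NN
N/II-2 aff I-1×I-2: Nn|NN
N/II-3 aff ·: Nn|NN
N/II-4 aff I-1×I-2: Nn|NN
N/III-1 ? II-2×II-3: nn|Nn|NN
⇒ N over [I-1,I-2,II-1,II-2,II-3,II-4,III-1]: 99 consistent

III-1 ∈ {EE Ll NN, EE Ll Nn, EE Ll nn, EE ll NN, EE ll Nn, EE ll nn, Ee Ll NN, Ee Ll Nn, Ee Ll nn, Ee ll NN, Ee ll Nn, Ee ll nn}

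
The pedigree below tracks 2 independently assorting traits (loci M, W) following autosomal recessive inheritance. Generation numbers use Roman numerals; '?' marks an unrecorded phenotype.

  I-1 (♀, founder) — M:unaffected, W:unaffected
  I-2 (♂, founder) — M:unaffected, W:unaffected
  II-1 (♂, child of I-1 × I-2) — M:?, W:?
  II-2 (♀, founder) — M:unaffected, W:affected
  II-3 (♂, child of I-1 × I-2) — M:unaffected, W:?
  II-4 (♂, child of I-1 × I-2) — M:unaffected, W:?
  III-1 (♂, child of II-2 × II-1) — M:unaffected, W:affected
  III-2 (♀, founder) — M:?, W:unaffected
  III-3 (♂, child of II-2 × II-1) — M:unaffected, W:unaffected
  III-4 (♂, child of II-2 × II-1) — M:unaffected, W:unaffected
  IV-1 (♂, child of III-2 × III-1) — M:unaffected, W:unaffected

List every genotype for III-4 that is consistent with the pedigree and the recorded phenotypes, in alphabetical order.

III-4 ∈ {MM Ww, Mm Ww}

M/I-1 un ·: MM|Mm
M/I-2 un ·: MM|Mm
M/II-1 ? I-1×I-2: MM|Mm|mm
M/II-2 un ·: MM|Mm
M/II-3 un I-1×I-2: MM|Mm
M/II-4 un I-1×I-2: MM|Mm
M/III-1 un II-2×II-1: MM|Mm
M/III-2 ? ·: MM|Mm|mm
M/III-3 un II-2×II-1: MM|Mm
M/III-4 un II-2×II-1: MM|Mm
M/IV-1 un III-2×III-1: MM|Mm
⇒ M over [I-1,I-2,II-1,II-2,II-3,II-4,III-1,III-2,III-3,III-4,IV-1]: 1424 consistent
W/I-1 un ·: WW|Ww
W/I-2 un ·: WW|Ww
W/II-1 ? I-1×I-2: Ww
W/II-2 aff ·: ww
W/II-3 ? I-1×I-2: WW|Ww|ww
W/II-4 ? I-1×I-2: WW|Ww|ww
W/III-1 aff II-2×II-1: ww
W/III-2 un ·: WW|Ww
W/III-3 un II-2×II-1: Ww
W/III-4 un II-2×II-1: Ww
W/IV-1 un III-2×III-1: Ww
⇒ W over [I-1,I-2,II-1,II-2,II-3,II-4,III-1,III-2,III-3,III-4,IV-1]: 34 consistent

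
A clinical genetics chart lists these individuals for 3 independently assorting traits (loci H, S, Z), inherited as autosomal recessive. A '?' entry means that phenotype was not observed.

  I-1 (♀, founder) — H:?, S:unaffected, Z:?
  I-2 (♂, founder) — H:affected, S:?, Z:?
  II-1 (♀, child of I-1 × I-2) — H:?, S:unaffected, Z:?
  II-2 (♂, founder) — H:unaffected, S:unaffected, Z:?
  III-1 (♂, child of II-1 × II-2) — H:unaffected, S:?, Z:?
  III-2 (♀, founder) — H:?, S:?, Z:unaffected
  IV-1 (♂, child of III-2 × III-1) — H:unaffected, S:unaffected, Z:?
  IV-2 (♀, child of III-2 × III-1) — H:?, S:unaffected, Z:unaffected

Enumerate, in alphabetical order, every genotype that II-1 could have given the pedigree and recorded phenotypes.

II-1 ∈ {Hh SS ZZ, Hh SS Zz, Hh SS zz, Hh Ss ZZ, Hh Ss Zz, Hh Ss zz, hh SS ZZ, hh SS Zz, hh SS zz, hh Ss ZZ, hh Ss Zz, hh Ss zz}

H/I-1 ? ·: HH|Hh|hh
H/I-2 aff ·: hh
H/II-1 ? I-1×I-2: Hh|hh
H/II-2 un ·: HH|Hh
H/III-1 un II-1×II-2: HH|Hh
H/III-2 ? ·: HH|Hh|hh
H/IV-1 un III-2×III-1: HH|Hh
H/IV-2 ? III-2×III-1: HH|Hh|hh
⇒ H over [I-1,I-2,II-1,II-2,III-1,III-2,IV-1,IV-2]: 120 consistent
S/I-1 un ·: SS|Ss
S/I-2 ? ·: SS|Ss|ss
S/II-1 un I-1×I-2: SS|Ss
S/II-2 un ·: SS|Ss
S/III-1 ? II-1×II-2: SS|Ss|ss
S/III-2 ? ·: SS|Ss|ss
S/IV-1 un III-2×III-1: SS|Ss
S/IV-2 un III-2×III-1: SS|Ss
⇒ S over [I-1,I-2,II-1,II-2,III-1,III-2,IV-1,IV-2]: 244 consistent
Z/I-1 ? ·: ZZ|Zz|zz
Z/I-2 ? ·: ZZ|Zz|zz
Z/II-1 ? I-1×I-2: ZZ|Zz|zz
Z/II-2 ? ·: ZZ|Zz|zz
Z/III-1 ? II-1×II-2: ZZ|Zz|zz
Z/III-2 un ·: ZZ|Zz
Z/IV-1 ? III-2×III-1: ZZ|Zz|zz
Z/IV-2 un III-2×III-1: ZZ|Zz
⇒ Z over [I-1,I-2,II-1,II-2,III-1,III-2,IV-1,IV-2]: 546 consistent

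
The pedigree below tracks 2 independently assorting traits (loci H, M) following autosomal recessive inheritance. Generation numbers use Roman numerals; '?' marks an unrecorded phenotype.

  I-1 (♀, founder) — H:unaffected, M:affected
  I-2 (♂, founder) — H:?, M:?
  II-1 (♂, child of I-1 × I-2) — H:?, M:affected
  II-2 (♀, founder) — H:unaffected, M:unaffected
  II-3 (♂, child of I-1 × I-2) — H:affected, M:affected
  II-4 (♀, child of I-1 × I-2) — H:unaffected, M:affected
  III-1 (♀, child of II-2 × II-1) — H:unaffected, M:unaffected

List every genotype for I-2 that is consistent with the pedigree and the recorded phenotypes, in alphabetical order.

H/I-1 un ·: Hh
H/I-2 ? ·: Hh|hh
H/II-1 ? I-1×I-2: HH|Hh|hh
H/II-2 un ·: HH|Hh
H/II-3 aff I-1×I-2: hh
H/II-4 un I-1×I-2: HH|Hh
H/III-1 un II-2×II-1: HH|Hh
⇒ H over [I-1,I-2,II-1,II-2,II-3,II-4,III-1]: 24 consistent
M/I-1 aff ·: mm
M/I-2 ? ·: Mm|mm
M/II-1 aff I-1×I-2: mm
M/II-2 un ·: MM|Mm
M/II-3 aff I-1×I-2: mm
M/II-4 aff I-1×I-2: mm
M/III-1 un II-2×II-1: Mm
⇒ M over [I-1,I-2,II-1,II-2,II-3,II-4,III-1]: 4 consistent

I-2 ∈ {Hh Mm, Hh mm, hh Mm, hh mm}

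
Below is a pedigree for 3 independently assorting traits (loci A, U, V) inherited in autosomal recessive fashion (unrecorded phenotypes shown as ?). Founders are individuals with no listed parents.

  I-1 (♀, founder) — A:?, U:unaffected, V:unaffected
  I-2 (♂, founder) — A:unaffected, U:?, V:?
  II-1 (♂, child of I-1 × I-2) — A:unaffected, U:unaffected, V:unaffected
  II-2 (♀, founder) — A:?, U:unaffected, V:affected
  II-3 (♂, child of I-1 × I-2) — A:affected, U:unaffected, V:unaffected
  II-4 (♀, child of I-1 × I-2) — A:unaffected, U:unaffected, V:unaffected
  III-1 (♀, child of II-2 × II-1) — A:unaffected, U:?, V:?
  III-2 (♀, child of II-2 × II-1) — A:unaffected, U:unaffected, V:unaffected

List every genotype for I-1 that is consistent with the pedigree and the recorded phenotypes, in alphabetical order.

A/I-1 ? ·: Aa|aa
A/I-2 un ·: Aa
A/II-1 un I-1×I-2: AA|Aa
A/II-2 ? ·: AA|Aa|aa
A/II-3 aff I-1×I-2: aa
A/II-4 un I-1×I-2: AA|Aa
A/III-1 un II-2×II-1: AA|Aa
A/III-2 un II-2×II-1: AA|Aa
⇒ A over [I-1,I-2,II-1,II-2,II-3,II-4,III-1,III-2]: 39 consistent
U/I-1 un ·: UU|Uu
U/I-2 ? ·: UU|Uu|uu
U/II-1 un I-1×I-2: UU|Uu
U/II-2 un ·: UU|Uu
U/II-3 un I-1×I-2: UU|Uu
U/II-4 un I-1×I-2: UU|Uu
U/III-1 ? II-2×II-1: UU|Uu|uu
U/III-2 un II-2×II-1: UU|Uu
⇒ U over [I-1,I-2,II-1,II-2,II-3,II-4,III-1,III-2]: 205 consistent
V/I-1 un ·: VV|Vv
V/I-2 ? ·: VV|Vv|vv
V/II-1 un I-1×I-2: VV|Vv
V/II-2 aff ·: vv
V/II-3 un I-1×I-2: VV|Vv
V/II-4 un I-1×I-2: VV|Vv
V/III-1 ? II-2×II-1: Vv|vv
V/III-2 un II-2×II-1: Vv
⇒ V over [I-1,I-2,II-1,II-2,II-3,II-4,III-1,III-2]: 41 consistent

I-1 ∈ {Aa UU VV, Aa UU Vv, Aa Uu VV, Aa Uu Vv, aa UU VV, aa UU Vv, aa Uu VV, aa Uu Vv}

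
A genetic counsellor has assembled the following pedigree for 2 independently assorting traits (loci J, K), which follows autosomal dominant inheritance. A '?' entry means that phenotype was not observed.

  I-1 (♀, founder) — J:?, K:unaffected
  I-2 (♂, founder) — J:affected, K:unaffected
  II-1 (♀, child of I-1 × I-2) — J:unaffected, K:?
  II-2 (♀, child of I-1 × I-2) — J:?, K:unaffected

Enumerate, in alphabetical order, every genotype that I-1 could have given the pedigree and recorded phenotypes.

I-1 ∈ {Jj kk, jj kk}

J/I-1 ? ·: jj|Jj
J/I-2 aff ·: Jj
J/II-1 un I-1×I-2: jj
J/II-2 ? I-1×I-2: jj|Jj|JJ
⇒ J over [I-1,I-2,II-1,II-2]: 5 consistent
K/I-1 un ·: kk
K/I-2 un ·: kk
K/II-1 ? I-1×I-2: kk
K/II-2 un I-1×I-2: kk
⇒ K over [I-1,I-2,II-1,II-2]: 1 consistent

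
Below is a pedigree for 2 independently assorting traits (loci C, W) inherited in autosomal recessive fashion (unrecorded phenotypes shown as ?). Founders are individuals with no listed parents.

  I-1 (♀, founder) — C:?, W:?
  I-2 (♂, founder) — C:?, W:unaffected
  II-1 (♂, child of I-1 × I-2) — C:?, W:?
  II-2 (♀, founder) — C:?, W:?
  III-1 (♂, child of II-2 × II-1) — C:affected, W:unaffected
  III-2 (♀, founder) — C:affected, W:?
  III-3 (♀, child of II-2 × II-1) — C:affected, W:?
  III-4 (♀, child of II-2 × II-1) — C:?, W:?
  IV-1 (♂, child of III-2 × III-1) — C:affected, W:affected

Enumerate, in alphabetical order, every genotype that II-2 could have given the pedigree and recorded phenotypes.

C/I-1 ? ·: CC|Cc|cc
C/I-2 ? ·: CC|Cc|cc
C/II-1 ? I-1×I-2: Cc|cc
C/II-2 ? ·: Cc|cc
C/III-1 aff II-2×II-1: cc
C/III-2 aff ·: cc
C/III-3 aff II-2×II-1: cc
C/III-4 ? II-2×II-1: CC|Cc|cc
C/IV-1 aff III-2×III-1: cc
⇒ C over [I-1,I-2,II-1,II-2,III-1,III-2,III-3,III-4,IV-1]: 47 consistent
W/I-1 ? ·: WW|Ww|ww
W/I-2 un ·: WW|Ww
W/II-1 ? I-1×I-2: WW|Ww|ww
W/II-2 ? ·: WW|Ww|ww
W/III-1 un II-2×II-1: Ww
W/III-2 ? ·: Ww|ww
W/III-3 ? II-2×II-1: WW|Ww|ww
W/III-4 ? II-2×II-1: WW|Ww|ww
W/IV-1 aff III-2×III-1: ww
⇒ W over [I-1,I-2,II-1,II-2,III-1,III-2,III-3,III-4,IV-1]: 230 consistent

II-2 ∈ {Cc WW, Cc Ww, Cc ww, cc WW, cc Ww, cc ww}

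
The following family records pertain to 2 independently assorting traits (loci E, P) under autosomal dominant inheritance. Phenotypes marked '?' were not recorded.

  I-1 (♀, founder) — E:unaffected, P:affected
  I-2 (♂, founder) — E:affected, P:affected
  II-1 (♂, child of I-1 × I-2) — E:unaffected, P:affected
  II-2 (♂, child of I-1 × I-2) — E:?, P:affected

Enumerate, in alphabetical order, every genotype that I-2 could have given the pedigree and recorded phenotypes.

E/I-1 un ·: ee
E/I-2 aff ·: Ee
E/II-1 un I-1×I-2: ee
E/II-2 ? I-1×I-2: ee|Ee
⇒ E over [I-1,I-2,II-1,II-2]: 2 consistent
P/I-1 aff ·: Pp|PP
P/I-2 aff ·: Pp|PP
P/II-1 aff I-1×I-2: Pp|PP
P/II-2 aff I-1×I-2: Pp|PP
⇒ P over [I-1,I-2,II-1,II-2]: 13 consistent

I-2 ∈ {Ee PP, Ee Pp}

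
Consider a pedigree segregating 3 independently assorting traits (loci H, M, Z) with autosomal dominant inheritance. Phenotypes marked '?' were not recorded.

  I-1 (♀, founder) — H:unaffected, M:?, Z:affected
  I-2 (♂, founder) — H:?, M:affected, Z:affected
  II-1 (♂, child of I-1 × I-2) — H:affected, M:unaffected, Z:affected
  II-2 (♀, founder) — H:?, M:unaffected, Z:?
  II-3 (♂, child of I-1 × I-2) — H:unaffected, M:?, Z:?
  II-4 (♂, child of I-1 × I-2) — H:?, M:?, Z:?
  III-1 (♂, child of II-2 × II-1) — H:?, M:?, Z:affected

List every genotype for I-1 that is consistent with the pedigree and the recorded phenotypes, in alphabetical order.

I-1 ∈ {hh Mm ZZ, hh Mm Zz, hh mm ZZ, hh mm Zz}

H/I-1 un ·: hh
H/I-2 ? ·: Hh
H/II-1 aff I-1×I-2: Hh
H/II-2 ? ·: hh|Hh|HH
H/II-3 un I-1×I-2: hh
H/II-4 ? I-1×I-2: hh|Hh
H/III-1 ? II-2×II-1: hh|Hh|HH
⇒ H over [I-1,I-2,II-1,II-2,II-3,II-4,III-1]: 14 consistent
M/I-1 ? ·: mm|Mm
M/I-2 aff ·: Mm
M/II-1 un I-1×I-2: mm
M/II-2 un ·: mm
M/II-3 ? I-1×I-2: mm|Mm|MM
M/II-4 ? I-1×I-2: mm|Mm|MM
M/III-1 ? II-2×II-1: mm
⇒ M over [I-1,I-2,II-1,II-2,II-3,II-4,III-1]: 13 consistent
Z/I-1 aff ·: Zz|ZZ
Z/I-2 aff ·: Zz|ZZ
Z/II-1 aff I-1×I-2: Zz|ZZ
Z/II-2 ? ·: zz|Zz|ZZ
Z/II-3 ? I-1×I-2: zz|Zz|ZZ
Z/II-4 ? I-1×I-2: zz|Zz|ZZ
Z/III-1 aff II-2×II-1: Zz|ZZ
⇒ Z over [I-1,I-2,II-1,II-2,II-3,II-4,III-1]: 157 consistent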